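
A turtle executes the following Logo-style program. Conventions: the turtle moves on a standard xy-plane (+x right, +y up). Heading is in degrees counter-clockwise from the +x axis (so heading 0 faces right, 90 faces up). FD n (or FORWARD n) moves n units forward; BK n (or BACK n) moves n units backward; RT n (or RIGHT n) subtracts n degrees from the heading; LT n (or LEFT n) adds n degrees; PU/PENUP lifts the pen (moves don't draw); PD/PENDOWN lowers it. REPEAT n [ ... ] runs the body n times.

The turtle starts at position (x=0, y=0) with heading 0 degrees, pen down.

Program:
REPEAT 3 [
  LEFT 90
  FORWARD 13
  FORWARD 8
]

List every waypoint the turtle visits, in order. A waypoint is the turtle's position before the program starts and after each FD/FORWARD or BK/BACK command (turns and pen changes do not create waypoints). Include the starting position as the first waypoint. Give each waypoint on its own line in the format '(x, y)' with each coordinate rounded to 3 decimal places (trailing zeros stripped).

Answer: (0, 0)
(0, 13)
(0, 21)
(-13, 21)
(-21, 21)
(-21, 8)
(-21, 0)

Derivation:
Executing turtle program step by step:
Start: pos=(0,0), heading=0, pen down
REPEAT 3 [
  -- iteration 1/3 --
  LT 90: heading 0 -> 90
  FD 13: (0,0) -> (0,13) [heading=90, draw]
  FD 8: (0,13) -> (0,21) [heading=90, draw]
  -- iteration 2/3 --
  LT 90: heading 90 -> 180
  FD 13: (0,21) -> (-13,21) [heading=180, draw]
  FD 8: (-13,21) -> (-21,21) [heading=180, draw]
  -- iteration 3/3 --
  LT 90: heading 180 -> 270
  FD 13: (-21,21) -> (-21,8) [heading=270, draw]
  FD 8: (-21,8) -> (-21,0) [heading=270, draw]
]
Final: pos=(-21,0), heading=270, 6 segment(s) drawn
Waypoints (7 total):
(0, 0)
(0, 13)
(0, 21)
(-13, 21)
(-21, 21)
(-21, 8)
(-21, 0)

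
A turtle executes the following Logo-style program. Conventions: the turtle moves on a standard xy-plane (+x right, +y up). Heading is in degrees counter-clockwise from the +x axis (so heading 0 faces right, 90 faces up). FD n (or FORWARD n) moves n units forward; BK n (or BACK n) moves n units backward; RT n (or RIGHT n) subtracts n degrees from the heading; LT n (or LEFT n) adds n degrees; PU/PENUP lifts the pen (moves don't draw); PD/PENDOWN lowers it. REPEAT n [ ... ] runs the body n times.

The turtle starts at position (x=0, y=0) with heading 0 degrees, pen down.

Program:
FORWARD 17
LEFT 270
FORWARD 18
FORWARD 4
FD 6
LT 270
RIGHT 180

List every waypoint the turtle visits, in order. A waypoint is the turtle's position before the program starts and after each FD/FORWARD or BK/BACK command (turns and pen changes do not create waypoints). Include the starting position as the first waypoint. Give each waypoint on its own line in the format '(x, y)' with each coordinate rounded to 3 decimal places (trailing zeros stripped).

Executing turtle program step by step:
Start: pos=(0,0), heading=0, pen down
FD 17: (0,0) -> (17,0) [heading=0, draw]
LT 270: heading 0 -> 270
FD 18: (17,0) -> (17,-18) [heading=270, draw]
FD 4: (17,-18) -> (17,-22) [heading=270, draw]
FD 6: (17,-22) -> (17,-28) [heading=270, draw]
LT 270: heading 270 -> 180
RT 180: heading 180 -> 0
Final: pos=(17,-28), heading=0, 4 segment(s) drawn
Waypoints (5 total):
(0, 0)
(17, 0)
(17, -18)
(17, -22)
(17, -28)

Answer: (0, 0)
(17, 0)
(17, -18)
(17, -22)
(17, -28)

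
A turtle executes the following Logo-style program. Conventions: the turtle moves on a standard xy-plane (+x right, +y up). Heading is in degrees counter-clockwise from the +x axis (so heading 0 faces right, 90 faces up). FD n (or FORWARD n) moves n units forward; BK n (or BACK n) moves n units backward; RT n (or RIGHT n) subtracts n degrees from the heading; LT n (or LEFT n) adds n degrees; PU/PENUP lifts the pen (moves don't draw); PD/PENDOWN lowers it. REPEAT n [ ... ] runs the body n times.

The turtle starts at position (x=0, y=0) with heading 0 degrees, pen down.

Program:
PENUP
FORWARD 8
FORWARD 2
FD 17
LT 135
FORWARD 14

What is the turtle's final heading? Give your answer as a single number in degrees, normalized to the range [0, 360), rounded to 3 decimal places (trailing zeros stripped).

Executing turtle program step by step:
Start: pos=(0,0), heading=0, pen down
PU: pen up
FD 8: (0,0) -> (8,0) [heading=0, move]
FD 2: (8,0) -> (10,0) [heading=0, move]
FD 17: (10,0) -> (27,0) [heading=0, move]
LT 135: heading 0 -> 135
FD 14: (27,0) -> (17.101,9.899) [heading=135, move]
Final: pos=(17.101,9.899), heading=135, 0 segment(s) drawn

Answer: 135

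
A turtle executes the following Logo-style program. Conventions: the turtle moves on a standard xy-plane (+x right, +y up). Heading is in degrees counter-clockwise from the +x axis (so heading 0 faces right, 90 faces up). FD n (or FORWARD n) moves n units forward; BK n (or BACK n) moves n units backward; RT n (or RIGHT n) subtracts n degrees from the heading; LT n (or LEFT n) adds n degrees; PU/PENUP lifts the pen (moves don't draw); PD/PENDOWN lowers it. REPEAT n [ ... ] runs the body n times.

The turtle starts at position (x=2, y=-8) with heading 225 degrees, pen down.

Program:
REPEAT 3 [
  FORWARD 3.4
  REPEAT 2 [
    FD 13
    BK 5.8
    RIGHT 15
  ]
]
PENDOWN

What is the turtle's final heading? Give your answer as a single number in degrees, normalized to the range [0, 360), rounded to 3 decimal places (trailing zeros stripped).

Answer: 135

Derivation:
Executing turtle program step by step:
Start: pos=(2,-8), heading=225, pen down
REPEAT 3 [
  -- iteration 1/3 --
  FD 3.4: (2,-8) -> (-0.404,-10.404) [heading=225, draw]
  REPEAT 2 [
    -- iteration 1/2 --
    FD 13: (-0.404,-10.404) -> (-9.597,-19.597) [heading=225, draw]
    BK 5.8: (-9.597,-19.597) -> (-5.495,-15.495) [heading=225, draw]
    RT 15: heading 225 -> 210
    -- iteration 2/2 --
    FD 13: (-5.495,-15.495) -> (-16.754,-21.995) [heading=210, draw]
    BK 5.8: (-16.754,-21.995) -> (-11.731,-19.095) [heading=210, draw]
    RT 15: heading 210 -> 195
  ]
  -- iteration 2/3 --
  FD 3.4: (-11.731,-19.095) -> (-15.015,-19.975) [heading=195, draw]
  REPEAT 2 [
    -- iteration 1/2 --
    FD 13: (-15.015,-19.975) -> (-27.572,-23.34) [heading=195, draw]
    BK 5.8: (-27.572,-23.34) -> (-21.97,-21.839) [heading=195, draw]
    RT 15: heading 195 -> 180
    -- iteration 2/2 --
    FD 13: (-21.97,-21.839) -> (-34.97,-21.839) [heading=180, draw]
    BK 5.8: (-34.97,-21.839) -> (-29.17,-21.839) [heading=180, draw]
    RT 15: heading 180 -> 165
  ]
  -- iteration 3/3 --
  FD 3.4: (-29.17,-21.839) -> (-32.454,-20.959) [heading=165, draw]
  REPEAT 2 [
    -- iteration 1/2 --
    FD 13: (-32.454,-20.959) -> (-45.011,-17.594) [heading=165, draw]
    BK 5.8: (-45.011,-17.594) -> (-39.408,-19.095) [heading=165, draw]
    RT 15: heading 165 -> 150
    -- iteration 2/2 --
    FD 13: (-39.408,-19.095) -> (-50.667,-12.595) [heading=150, draw]
    BK 5.8: (-50.667,-12.595) -> (-45.644,-15.495) [heading=150, draw]
    RT 15: heading 150 -> 135
  ]
]
PD: pen down
Final: pos=(-45.644,-15.495), heading=135, 15 segment(s) drawn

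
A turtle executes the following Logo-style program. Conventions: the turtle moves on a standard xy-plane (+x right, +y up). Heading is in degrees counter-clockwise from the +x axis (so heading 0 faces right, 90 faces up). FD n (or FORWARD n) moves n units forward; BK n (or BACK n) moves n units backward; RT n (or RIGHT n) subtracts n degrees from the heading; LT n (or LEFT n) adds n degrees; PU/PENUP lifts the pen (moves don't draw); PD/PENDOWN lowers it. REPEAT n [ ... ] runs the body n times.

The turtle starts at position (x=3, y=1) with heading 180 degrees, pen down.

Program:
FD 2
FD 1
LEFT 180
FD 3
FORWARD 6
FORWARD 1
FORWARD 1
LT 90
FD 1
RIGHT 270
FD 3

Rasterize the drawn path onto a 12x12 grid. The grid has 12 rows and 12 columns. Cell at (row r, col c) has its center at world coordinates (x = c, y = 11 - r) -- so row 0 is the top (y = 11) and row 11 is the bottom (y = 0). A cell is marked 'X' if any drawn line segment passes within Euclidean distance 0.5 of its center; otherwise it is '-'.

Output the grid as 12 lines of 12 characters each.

Segment 0: (3,1) -> (1,1)
Segment 1: (1,1) -> (0,1)
Segment 2: (0,1) -> (3,1)
Segment 3: (3,1) -> (9,1)
Segment 4: (9,1) -> (10,1)
Segment 5: (10,1) -> (11,1)
Segment 6: (11,1) -> (11,2)
Segment 7: (11,2) -> (8,2)

Answer: ------------
------------
------------
------------
------------
------------
------------
------------
------------
--------XXXX
XXXXXXXXXXXX
------------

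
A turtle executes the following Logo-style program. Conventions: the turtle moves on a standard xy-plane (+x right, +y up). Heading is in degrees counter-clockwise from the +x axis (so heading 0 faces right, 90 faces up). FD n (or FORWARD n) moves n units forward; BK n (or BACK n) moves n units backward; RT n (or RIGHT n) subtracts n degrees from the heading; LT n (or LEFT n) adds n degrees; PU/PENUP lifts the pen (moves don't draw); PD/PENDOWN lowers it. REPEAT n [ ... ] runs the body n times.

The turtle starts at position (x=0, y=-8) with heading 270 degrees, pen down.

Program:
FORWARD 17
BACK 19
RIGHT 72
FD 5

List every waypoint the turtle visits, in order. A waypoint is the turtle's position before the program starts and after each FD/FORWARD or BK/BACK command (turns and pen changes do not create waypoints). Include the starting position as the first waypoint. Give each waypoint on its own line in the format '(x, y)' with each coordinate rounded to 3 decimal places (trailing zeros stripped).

Answer: (0, -8)
(0, -25)
(0, -6)
(-4.755, -7.545)

Derivation:
Executing turtle program step by step:
Start: pos=(0,-8), heading=270, pen down
FD 17: (0,-8) -> (0,-25) [heading=270, draw]
BK 19: (0,-25) -> (0,-6) [heading=270, draw]
RT 72: heading 270 -> 198
FD 5: (0,-6) -> (-4.755,-7.545) [heading=198, draw]
Final: pos=(-4.755,-7.545), heading=198, 3 segment(s) drawn
Waypoints (4 total):
(0, -8)
(0, -25)
(0, -6)
(-4.755, -7.545)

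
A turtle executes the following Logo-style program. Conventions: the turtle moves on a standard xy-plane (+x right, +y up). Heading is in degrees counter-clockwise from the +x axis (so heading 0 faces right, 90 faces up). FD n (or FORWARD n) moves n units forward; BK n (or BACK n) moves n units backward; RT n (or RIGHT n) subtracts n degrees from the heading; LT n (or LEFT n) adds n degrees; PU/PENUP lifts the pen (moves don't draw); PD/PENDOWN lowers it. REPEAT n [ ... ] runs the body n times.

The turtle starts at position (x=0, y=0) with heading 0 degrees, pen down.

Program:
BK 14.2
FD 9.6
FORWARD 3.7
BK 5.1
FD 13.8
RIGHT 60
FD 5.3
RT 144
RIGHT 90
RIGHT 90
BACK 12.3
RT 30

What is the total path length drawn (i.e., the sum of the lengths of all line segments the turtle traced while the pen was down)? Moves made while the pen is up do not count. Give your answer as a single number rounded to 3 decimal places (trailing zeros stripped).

Answer: 64

Derivation:
Executing turtle program step by step:
Start: pos=(0,0), heading=0, pen down
BK 14.2: (0,0) -> (-14.2,0) [heading=0, draw]
FD 9.6: (-14.2,0) -> (-4.6,0) [heading=0, draw]
FD 3.7: (-4.6,0) -> (-0.9,0) [heading=0, draw]
BK 5.1: (-0.9,0) -> (-6,0) [heading=0, draw]
FD 13.8: (-6,0) -> (7.8,0) [heading=0, draw]
RT 60: heading 0 -> 300
FD 5.3: (7.8,0) -> (10.45,-4.59) [heading=300, draw]
RT 144: heading 300 -> 156
RT 90: heading 156 -> 66
RT 90: heading 66 -> 336
BK 12.3: (10.45,-4.59) -> (-0.787,0.413) [heading=336, draw]
RT 30: heading 336 -> 306
Final: pos=(-0.787,0.413), heading=306, 7 segment(s) drawn

Segment lengths:
  seg 1: (0,0) -> (-14.2,0), length = 14.2
  seg 2: (-14.2,0) -> (-4.6,0), length = 9.6
  seg 3: (-4.6,0) -> (-0.9,0), length = 3.7
  seg 4: (-0.9,0) -> (-6,0), length = 5.1
  seg 5: (-6,0) -> (7.8,0), length = 13.8
  seg 6: (7.8,0) -> (10.45,-4.59), length = 5.3
  seg 7: (10.45,-4.59) -> (-0.787,0.413), length = 12.3
Total = 64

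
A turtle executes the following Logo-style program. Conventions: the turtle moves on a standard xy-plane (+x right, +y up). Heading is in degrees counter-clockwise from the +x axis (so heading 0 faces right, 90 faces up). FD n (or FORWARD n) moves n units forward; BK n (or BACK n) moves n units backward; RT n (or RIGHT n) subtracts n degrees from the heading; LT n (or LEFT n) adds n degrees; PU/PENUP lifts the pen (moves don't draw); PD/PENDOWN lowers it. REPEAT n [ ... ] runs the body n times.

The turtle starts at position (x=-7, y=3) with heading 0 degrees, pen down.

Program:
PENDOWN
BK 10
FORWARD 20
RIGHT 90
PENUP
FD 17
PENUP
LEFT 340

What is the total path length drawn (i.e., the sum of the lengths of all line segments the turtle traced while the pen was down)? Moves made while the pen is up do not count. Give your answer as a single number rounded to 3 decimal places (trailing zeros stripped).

Answer: 30

Derivation:
Executing turtle program step by step:
Start: pos=(-7,3), heading=0, pen down
PD: pen down
BK 10: (-7,3) -> (-17,3) [heading=0, draw]
FD 20: (-17,3) -> (3,3) [heading=0, draw]
RT 90: heading 0 -> 270
PU: pen up
FD 17: (3,3) -> (3,-14) [heading=270, move]
PU: pen up
LT 340: heading 270 -> 250
Final: pos=(3,-14), heading=250, 2 segment(s) drawn

Segment lengths:
  seg 1: (-7,3) -> (-17,3), length = 10
  seg 2: (-17,3) -> (3,3), length = 20
Total = 30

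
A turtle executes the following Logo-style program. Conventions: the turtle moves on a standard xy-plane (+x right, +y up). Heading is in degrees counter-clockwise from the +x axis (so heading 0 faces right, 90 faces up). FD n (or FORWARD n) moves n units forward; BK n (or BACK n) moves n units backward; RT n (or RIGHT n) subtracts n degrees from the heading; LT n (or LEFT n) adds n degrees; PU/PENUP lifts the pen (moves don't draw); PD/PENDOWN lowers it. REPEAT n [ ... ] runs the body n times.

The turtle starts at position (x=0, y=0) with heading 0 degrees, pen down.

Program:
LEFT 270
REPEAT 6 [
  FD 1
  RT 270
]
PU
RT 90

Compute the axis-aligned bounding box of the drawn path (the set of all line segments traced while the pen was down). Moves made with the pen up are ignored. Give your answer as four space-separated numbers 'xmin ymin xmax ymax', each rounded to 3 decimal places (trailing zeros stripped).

Executing turtle program step by step:
Start: pos=(0,0), heading=0, pen down
LT 270: heading 0 -> 270
REPEAT 6 [
  -- iteration 1/6 --
  FD 1: (0,0) -> (0,-1) [heading=270, draw]
  RT 270: heading 270 -> 0
  -- iteration 2/6 --
  FD 1: (0,-1) -> (1,-1) [heading=0, draw]
  RT 270: heading 0 -> 90
  -- iteration 3/6 --
  FD 1: (1,-1) -> (1,0) [heading=90, draw]
  RT 270: heading 90 -> 180
  -- iteration 4/6 --
  FD 1: (1,0) -> (0,0) [heading=180, draw]
  RT 270: heading 180 -> 270
  -- iteration 5/6 --
  FD 1: (0,0) -> (0,-1) [heading=270, draw]
  RT 270: heading 270 -> 0
  -- iteration 6/6 --
  FD 1: (0,-1) -> (1,-1) [heading=0, draw]
  RT 270: heading 0 -> 90
]
PU: pen up
RT 90: heading 90 -> 0
Final: pos=(1,-1), heading=0, 6 segment(s) drawn

Segment endpoints: x in {0, 0, 0, 0, 1, 1, 1}, y in {-1, -1, -1, 0, 0}
xmin=0, ymin=-1, xmax=1, ymax=0

Answer: 0 -1 1 0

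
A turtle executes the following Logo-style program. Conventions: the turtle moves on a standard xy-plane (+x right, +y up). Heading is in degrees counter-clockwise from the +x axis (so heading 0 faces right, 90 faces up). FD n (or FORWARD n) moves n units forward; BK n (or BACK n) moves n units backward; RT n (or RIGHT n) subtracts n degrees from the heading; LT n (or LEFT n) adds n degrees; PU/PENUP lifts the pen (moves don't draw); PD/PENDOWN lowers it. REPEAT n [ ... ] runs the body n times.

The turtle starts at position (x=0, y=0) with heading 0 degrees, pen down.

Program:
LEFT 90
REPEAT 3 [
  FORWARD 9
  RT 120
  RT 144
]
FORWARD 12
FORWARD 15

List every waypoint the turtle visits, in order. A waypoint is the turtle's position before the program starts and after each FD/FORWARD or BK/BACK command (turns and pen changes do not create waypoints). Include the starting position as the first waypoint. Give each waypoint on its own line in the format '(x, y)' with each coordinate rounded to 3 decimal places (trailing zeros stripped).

Answer: (0, 0)
(0, 9)
(-8.951, 8.059)
(-7.079, -0.744)
(4.333, 2.964)
(18.599, 7.599)

Derivation:
Executing turtle program step by step:
Start: pos=(0,0), heading=0, pen down
LT 90: heading 0 -> 90
REPEAT 3 [
  -- iteration 1/3 --
  FD 9: (0,0) -> (0,9) [heading=90, draw]
  RT 120: heading 90 -> 330
  RT 144: heading 330 -> 186
  -- iteration 2/3 --
  FD 9: (0,9) -> (-8.951,8.059) [heading=186, draw]
  RT 120: heading 186 -> 66
  RT 144: heading 66 -> 282
  -- iteration 3/3 --
  FD 9: (-8.951,8.059) -> (-7.079,-0.744) [heading=282, draw]
  RT 120: heading 282 -> 162
  RT 144: heading 162 -> 18
]
FD 12: (-7.079,-0.744) -> (4.333,2.964) [heading=18, draw]
FD 15: (4.333,2.964) -> (18.599,7.599) [heading=18, draw]
Final: pos=(18.599,7.599), heading=18, 5 segment(s) drawn
Waypoints (6 total):
(0, 0)
(0, 9)
(-8.951, 8.059)
(-7.079, -0.744)
(4.333, 2.964)
(18.599, 7.599)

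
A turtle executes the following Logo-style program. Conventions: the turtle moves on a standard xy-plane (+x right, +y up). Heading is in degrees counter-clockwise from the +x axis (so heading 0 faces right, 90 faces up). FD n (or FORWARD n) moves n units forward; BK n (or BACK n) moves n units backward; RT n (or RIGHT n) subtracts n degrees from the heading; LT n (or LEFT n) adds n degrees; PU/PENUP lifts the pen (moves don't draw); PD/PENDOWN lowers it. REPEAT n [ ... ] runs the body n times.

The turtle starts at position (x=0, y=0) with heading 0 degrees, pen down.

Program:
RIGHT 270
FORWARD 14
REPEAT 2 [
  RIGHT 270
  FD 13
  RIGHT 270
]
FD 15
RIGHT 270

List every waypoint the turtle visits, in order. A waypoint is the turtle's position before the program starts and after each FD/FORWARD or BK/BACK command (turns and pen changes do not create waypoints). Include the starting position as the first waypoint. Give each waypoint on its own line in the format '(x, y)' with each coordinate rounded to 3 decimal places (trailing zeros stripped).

Answer: (0, 0)
(0, 14)
(-13, 14)
(0, 14)
(0, 29)

Derivation:
Executing turtle program step by step:
Start: pos=(0,0), heading=0, pen down
RT 270: heading 0 -> 90
FD 14: (0,0) -> (0,14) [heading=90, draw]
REPEAT 2 [
  -- iteration 1/2 --
  RT 270: heading 90 -> 180
  FD 13: (0,14) -> (-13,14) [heading=180, draw]
  RT 270: heading 180 -> 270
  -- iteration 2/2 --
  RT 270: heading 270 -> 0
  FD 13: (-13,14) -> (0,14) [heading=0, draw]
  RT 270: heading 0 -> 90
]
FD 15: (0,14) -> (0,29) [heading=90, draw]
RT 270: heading 90 -> 180
Final: pos=(0,29), heading=180, 4 segment(s) drawn
Waypoints (5 total):
(0, 0)
(0, 14)
(-13, 14)
(0, 14)
(0, 29)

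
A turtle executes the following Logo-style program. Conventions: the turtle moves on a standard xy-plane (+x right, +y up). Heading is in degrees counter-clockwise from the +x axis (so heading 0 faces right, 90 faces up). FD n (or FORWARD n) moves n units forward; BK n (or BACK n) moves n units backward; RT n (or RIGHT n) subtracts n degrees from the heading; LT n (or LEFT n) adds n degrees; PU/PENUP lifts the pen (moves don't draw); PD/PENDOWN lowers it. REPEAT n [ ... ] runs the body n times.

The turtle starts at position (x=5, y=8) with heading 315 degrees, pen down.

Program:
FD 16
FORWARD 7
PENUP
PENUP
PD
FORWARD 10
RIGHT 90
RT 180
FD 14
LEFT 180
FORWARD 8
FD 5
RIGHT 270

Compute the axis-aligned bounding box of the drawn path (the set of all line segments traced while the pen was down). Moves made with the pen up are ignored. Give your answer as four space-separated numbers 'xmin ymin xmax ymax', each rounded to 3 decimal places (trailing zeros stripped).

Answer: 5 -15.335 38.234 8

Derivation:
Executing turtle program step by step:
Start: pos=(5,8), heading=315, pen down
FD 16: (5,8) -> (16.314,-3.314) [heading=315, draw]
FD 7: (16.314,-3.314) -> (21.263,-8.263) [heading=315, draw]
PU: pen up
PU: pen up
PD: pen down
FD 10: (21.263,-8.263) -> (28.335,-15.335) [heading=315, draw]
RT 90: heading 315 -> 225
RT 180: heading 225 -> 45
FD 14: (28.335,-15.335) -> (38.234,-5.435) [heading=45, draw]
LT 180: heading 45 -> 225
FD 8: (38.234,-5.435) -> (32.577,-11.092) [heading=225, draw]
FD 5: (32.577,-11.092) -> (29.042,-14.627) [heading=225, draw]
RT 270: heading 225 -> 315
Final: pos=(29.042,-14.627), heading=315, 6 segment(s) drawn

Segment endpoints: x in {5, 16.314, 21.263, 28.335, 29.042, 32.577, 38.234}, y in {-15.335, -14.627, -11.092, -8.263, -5.435, -3.314, 8}
xmin=5, ymin=-15.335, xmax=38.234, ymax=8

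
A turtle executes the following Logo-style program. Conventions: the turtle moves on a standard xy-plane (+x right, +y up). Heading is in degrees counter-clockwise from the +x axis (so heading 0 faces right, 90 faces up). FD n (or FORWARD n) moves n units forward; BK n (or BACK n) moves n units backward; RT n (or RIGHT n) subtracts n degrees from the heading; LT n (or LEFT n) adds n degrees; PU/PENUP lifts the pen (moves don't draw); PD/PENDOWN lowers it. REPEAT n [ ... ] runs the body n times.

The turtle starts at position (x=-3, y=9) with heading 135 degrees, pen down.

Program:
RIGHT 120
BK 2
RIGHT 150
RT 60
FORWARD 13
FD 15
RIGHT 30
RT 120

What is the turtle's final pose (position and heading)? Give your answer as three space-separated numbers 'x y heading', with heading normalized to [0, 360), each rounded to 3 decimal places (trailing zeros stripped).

Answer: -31.978 15.729 15

Derivation:
Executing turtle program step by step:
Start: pos=(-3,9), heading=135, pen down
RT 120: heading 135 -> 15
BK 2: (-3,9) -> (-4.932,8.482) [heading=15, draw]
RT 150: heading 15 -> 225
RT 60: heading 225 -> 165
FD 13: (-4.932,8.482) -> (-17.489,11.847) [heading=165, draw]
FD 15: (-17.489,11.847) -> (-31.978,15.729) [heading=165, draw]
RT 30: heading 165 -> 135
RT 120: heading 135 -> 15
Final: pos=(-31.978,15.729), heading=15, 3 segment(s) drawn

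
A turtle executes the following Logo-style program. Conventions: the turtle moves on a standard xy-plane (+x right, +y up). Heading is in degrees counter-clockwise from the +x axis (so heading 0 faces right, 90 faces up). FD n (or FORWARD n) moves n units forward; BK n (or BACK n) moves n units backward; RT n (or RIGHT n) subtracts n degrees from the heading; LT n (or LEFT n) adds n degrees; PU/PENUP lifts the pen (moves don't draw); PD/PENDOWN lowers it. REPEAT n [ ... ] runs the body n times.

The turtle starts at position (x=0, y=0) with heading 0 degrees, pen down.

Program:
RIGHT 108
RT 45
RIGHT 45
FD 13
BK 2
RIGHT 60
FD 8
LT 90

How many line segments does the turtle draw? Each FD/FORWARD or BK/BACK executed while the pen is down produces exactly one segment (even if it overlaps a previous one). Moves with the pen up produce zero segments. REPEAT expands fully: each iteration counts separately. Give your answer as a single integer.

Answer: 3

Derivation:
Executing turtle program step by step:
Start: pos=(0,0), heading=0, pen down
RT 108: heading 0 -> 252
RT 45: heading 252 -> 207
RT 45: heading 207 -> 162
FD 13: (0,0) -> (-12.364,4.017) [heading=162, draw]
BK 2: (-12.364,4.017) -> (-10.462,3.399) [heading=162, draw]
RT 60: heading 162 -> 102
FD 8: (-10.462,3.399) -> (-12.125,11.224) [heading=102, draw]
LT 90: heading 102 -> 192
Final: pos=(-12.125,11.224), heading=192, 3 segment(s) drawn
Segments drawn: 3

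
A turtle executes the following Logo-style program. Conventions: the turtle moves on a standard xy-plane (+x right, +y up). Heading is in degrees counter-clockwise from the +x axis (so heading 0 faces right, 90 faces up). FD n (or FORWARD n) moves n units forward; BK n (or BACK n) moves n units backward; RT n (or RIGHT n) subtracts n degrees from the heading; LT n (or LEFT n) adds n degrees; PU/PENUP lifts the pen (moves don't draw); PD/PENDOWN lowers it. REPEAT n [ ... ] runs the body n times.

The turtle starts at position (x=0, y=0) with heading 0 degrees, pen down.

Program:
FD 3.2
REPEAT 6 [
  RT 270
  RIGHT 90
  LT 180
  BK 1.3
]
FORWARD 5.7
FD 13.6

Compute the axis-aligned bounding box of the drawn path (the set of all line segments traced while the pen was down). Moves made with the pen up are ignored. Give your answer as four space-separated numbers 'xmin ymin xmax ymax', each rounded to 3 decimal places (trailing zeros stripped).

Answer: 0 0 22.5 0

Derivation:
Executing turtle program step by step:
Start: pos=(0,0), heading=0, pen down
FD 3.2: (0,0) -> (3.2,0) [heading=0, draw]
REPEAT 6 [
  -- iteration 1/6 --
  RT 270: heading 0 -> 90
  RT 90: heading 90 -> 0
  LT 180: heading 0 -> 180
  BK 1.3: (3.2,0) -> (4.5,0) [heading=180, draw]
  -- iteration 2/6 --
  RT 270: heading 180 -> 270
  RT 90: heading 270 -> 180
  LT 180: heading 180 -> 0
  BK 1.3: (4.5,0) -> (3.2,0) [heading=0, draw]
  -- iteration 3/6 --
  RT 270: heading 0 -> 90
  RT 90: heading 90 -> 0
  LT 180: heading 0 -> 180
  BK 1.3: (3.2,0) -> (4.5,0) [heading=180, draw]
  -- iteration 4/6 --
  RT 270: heading 180 -> 270
  RT 90: heading 270 -> 180
  LT 180: heading 180 -> 0
  BK 1.3: (4.5,0) -> (3.2,0) [heading=0, draw]
  -- iteration 5/6 --
  RT 270: heading 0 -> 90
  RT 90: heading 90 -> 0
  LT 180: heading 0 -> 180
  BK 1.3: (3.2,0) -> (4.5,0) [heading=180, draw]
  -- iteration 6/6 --
  RT 270: heading 180 -> 270
  RT 90: heading 270 -> 180
  LT 180: heading 180 -> 0
  BK 1.3: (4.5,0) -> (3.2,0) [heading=0, draw]
]
FD 5.7: (3.2,0) -> (8.9,0) [heading=0, draw]
FD 13.6: (8.9,0) -> (22.5,0) [heading=0, draw]
Final: pos=(22.5,0), heading=0, 9 segment(s) drawn

Segment endpoints: x in {0, 3.2, 4.5, 8.9, 22.5}, y in {0, 0, 0, 0, 0, 0, 0, 0, 0}
xmin=0, ymin=0, xmax=22.5, ymax=0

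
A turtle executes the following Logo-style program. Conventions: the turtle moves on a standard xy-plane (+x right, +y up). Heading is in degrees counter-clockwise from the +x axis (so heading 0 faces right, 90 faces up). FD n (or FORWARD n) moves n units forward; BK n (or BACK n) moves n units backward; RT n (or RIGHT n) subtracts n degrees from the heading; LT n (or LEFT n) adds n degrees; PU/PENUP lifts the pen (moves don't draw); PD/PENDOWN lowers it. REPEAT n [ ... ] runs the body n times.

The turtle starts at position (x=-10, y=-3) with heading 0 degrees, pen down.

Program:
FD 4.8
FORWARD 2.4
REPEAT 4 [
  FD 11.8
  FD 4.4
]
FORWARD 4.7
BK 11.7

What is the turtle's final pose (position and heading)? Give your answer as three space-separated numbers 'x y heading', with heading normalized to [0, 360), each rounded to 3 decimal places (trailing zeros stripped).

Answer: 55 -3 0

Derivation:
Executing turtle program step by step:
Start: pos=(-10,-3), heading=0, pen down
FD 4.8: (-10,-3) -> (-5.2,-3) [heading=0, draw]
FD 2.4: (-5.2,-3) -> (-2.8,-3) [heading=0, draw]
REPEAT 4 [
  -- iteration 1/4 --
  FD 11.8: (-2.8,-3) -> (9,-3) [heading=0, draw]
  FD 4.4: (9,-3) -> (13.4,-3) [heading=0, draw]
  -- iteration 2/4 --
  FD 11.8: (13.4,-3) -> (25.2,-3) [heading=0, draw]
  FD 4.4: (25.2,-3) -> (29.6,-3) [heading=0, draw]
  -- iteration 3/4 --
  FD 11.8: (29.6,-3) -> (41.4,-3) [heading=0, draw]
  FD 4.4: (41.4,-3) -> (45.8,-3) [heading=0, draw]
  -- iteration 4/4 --
  FD 11.8: (45.8,-3) -> (57.6,-3) [heading=0, draw]
  FD 4.4: (57.6,-3) -> (62,-3) [heading=0, draw]
]
FD 4.7: (62,-3) -> (66.7,-3) [heading=0, draw]
BK 11.7: (66.7,-3) -> (55,-3) [heading=0, draw]
Final: pos=(55,-3), heading=0, 12 segment(s) drawn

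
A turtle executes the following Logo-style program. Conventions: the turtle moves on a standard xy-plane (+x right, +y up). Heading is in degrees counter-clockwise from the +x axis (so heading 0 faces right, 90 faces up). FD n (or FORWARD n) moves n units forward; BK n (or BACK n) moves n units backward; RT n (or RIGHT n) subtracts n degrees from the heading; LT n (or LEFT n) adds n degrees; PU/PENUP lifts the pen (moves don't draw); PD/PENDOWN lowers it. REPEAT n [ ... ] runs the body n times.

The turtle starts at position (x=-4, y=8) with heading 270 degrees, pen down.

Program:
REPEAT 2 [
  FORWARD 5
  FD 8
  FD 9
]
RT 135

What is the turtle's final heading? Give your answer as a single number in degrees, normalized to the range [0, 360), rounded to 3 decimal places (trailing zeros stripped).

Answer: 135

Derivation:
Executing turtle program step by step:
Start: pos=(-4,8), heading=270, pen down
REPEAT 2 [
  -- iteration 1/2 --
  FD 5: (-4,8) -> (-4,3) [heading=270, draw]
  FD 8: (-4,3) -> (-4,-5) [heading=270, draw]
  FD 9: (-4,-5) -> (-4,-14) [heading=270, draw]
  -- iteration 2/2 --
  FD 5: (-4,-14) -> (-4,-19) [heading=270, draw]
  FD 8: (-4,-19) -> (-4,-27) [heading=270, draw]
  FD 9: (-4,-27) -> (-4,-36) [heading=270, draw]
]
RT 135: heading 270 -> 135
Final: pos=(-4,-36), heading=135, 6 segment(s) drawn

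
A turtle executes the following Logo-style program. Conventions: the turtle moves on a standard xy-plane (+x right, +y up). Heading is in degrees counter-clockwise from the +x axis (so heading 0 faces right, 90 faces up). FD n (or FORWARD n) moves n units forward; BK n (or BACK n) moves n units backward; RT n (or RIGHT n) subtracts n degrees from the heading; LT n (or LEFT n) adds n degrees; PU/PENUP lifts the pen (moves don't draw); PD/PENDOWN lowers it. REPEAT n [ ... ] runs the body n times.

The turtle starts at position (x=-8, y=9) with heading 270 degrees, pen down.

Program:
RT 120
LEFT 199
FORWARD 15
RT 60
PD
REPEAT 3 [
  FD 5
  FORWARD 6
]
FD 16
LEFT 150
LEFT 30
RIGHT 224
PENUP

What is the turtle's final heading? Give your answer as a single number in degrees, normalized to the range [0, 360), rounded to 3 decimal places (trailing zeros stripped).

Executing turtle program step by step:
Start: pos=(-8,9), heading=270, pen down
RT 120: heading 270 -> 150
LT 199: heading 150 -> 349
FD 15: (-8,9) -> (6.724,6.138) [heading=349, draw]
RT 60: heading 349 -> 289
PD: pen down
REPEAT 3 [
  -- iteration 1/3 --
  FD 5: (6.724,6.138) -> (8.352,1.41) [heading=289, draw]
  FD 6: (8.352,1.41) -> (10.306,-4.263) [heading=289, draw]
  -- iteration 2/3 --
  FD 5: (10.306,-4.263) -> (11.933,-8.99) [heading=289, draw]
  FD 6: (11.933,-8.99) -> (13.887,-14.664) [heading=289, draw]
  -- iteration 3/3 --
  FD 5: (13.887,-14.664) -> (15.515,-19.391) [heading=289, draw]
  FD 6: (15.515,-19.391) -> (17.468,-25.064) [heading=289, draw]
]
FD 16: (17.468,-25.064) -> (22.677,-40.193) [heading=289, draw]
LT 150: heading 289 -> 79
LT 30: heading 79 -> 109
RT 224: heading 109 -> 245
PU: pen up
Final: pos=(22.677,-40.193), heading=245, 8 segment(s) drawn

Answer: 245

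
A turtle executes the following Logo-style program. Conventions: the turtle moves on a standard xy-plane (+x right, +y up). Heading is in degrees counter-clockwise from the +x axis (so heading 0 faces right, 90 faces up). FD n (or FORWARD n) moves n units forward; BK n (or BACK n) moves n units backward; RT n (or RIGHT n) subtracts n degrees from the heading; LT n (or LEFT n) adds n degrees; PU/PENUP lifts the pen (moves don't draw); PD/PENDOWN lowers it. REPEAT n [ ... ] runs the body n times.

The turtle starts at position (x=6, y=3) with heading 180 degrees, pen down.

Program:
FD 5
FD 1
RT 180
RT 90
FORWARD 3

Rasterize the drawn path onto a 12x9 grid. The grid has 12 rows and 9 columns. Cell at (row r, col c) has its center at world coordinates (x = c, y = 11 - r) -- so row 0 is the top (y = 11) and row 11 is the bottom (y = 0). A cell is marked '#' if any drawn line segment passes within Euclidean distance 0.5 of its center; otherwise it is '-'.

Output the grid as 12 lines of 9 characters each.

Answer: ---------
---------
---------
---------
---------
---------
---------
---------
#######--
#--------
#--------
#--------

Derivation:
Segment 0: (6,3) -> (1,3)
Segment 1: (1,3) -> (0,3)
Segment 2: (0,3) -> (0,0)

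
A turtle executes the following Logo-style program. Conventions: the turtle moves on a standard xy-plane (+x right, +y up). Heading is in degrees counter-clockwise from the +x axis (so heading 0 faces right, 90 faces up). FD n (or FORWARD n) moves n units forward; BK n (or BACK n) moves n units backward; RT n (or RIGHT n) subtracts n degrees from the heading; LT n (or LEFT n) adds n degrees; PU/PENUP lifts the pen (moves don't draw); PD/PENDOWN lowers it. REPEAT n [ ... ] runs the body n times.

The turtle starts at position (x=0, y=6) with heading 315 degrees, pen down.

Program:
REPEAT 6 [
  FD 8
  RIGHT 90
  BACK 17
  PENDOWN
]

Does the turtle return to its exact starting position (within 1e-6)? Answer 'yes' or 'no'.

Executing turtle program step by step:
Start: pos=(0,6), heading=315, pen down
REPEAT 6 [
  -- iteration 1/6 --
  FD 8: (0,6) -> (5.657,0.343) [heading=315, draw]
  RT 90: heading 315 -> 225
  BK 17: (5.657,0.343) -> (17.678,12.364) [heading=225, draw]
  PD: pen down
  -- iteration 2/6 --
  FD 8: (17.678,12.364) -> (12.021,6.707) [heading=225, draw]
  RT 90: heading 225 -> 135
  BK 17: (12.021,6.707) -> (24.042,-5.314) [heading=135, draw]
  PD: pen down
  -- iteration 3/6 --
  FD 8: (24.042,-5.314) -> (18.385,0.343) [heading=135, draw]
  RT 90: heading 135 -> 45
  BK 17: (18.385,0.343) -> (6.364,-11.678) [heading=45, draw]
  PD: pen down
  -- iteration 4/6 --
  FD 8: (6.364,-11.678) -> (12.021,-6.021) [heading=45, draw]
  RT 90: heading 45 -> 315
  BK 17: (12.021,-6.021) -> (0,6) [heading=315, draw]
  PD: pen down
  -- iteration 5/6 --
  FD 8: (0,6) -> (5.657,0.343) [heading=315, draw]
  RT 90: heading 315 -> 225
  BK 17: (5.657,0.343) -> (17.678,12.364) [heading=225, draw]
  PD: pen down
  -- iteration 6/6 --
  FD 8: (17.678,12.364) -> (12.021,6.707) [heading=225, draw]
  RT 90: heading 225 -> 135
  BK 17: (12.021,6.707) -> (24.042,-5.314) [heading=135, draw]
  PD: pen down
]
Final: pos=(24.042,-5.314), heading=135, 12 segment(s) drawn

Start position: (0, 6)
Final position: (24.042, -5.314)
Distance = 26.571; >= 1e-6 -> NOT closed

Answer: no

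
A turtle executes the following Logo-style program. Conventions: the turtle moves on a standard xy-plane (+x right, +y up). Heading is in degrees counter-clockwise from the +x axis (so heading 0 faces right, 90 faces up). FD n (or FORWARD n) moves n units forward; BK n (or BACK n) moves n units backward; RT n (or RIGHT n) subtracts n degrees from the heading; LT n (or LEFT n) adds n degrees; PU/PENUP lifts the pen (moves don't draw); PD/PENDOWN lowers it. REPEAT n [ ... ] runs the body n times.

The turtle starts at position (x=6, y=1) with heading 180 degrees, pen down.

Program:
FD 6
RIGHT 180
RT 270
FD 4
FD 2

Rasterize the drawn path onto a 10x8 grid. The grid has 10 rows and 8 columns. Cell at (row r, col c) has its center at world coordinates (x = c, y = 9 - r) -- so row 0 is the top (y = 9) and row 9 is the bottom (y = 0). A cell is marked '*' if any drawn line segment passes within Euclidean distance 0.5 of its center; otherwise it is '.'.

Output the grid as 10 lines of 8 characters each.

Answer: ........
........
*.......
*.......
*.......
*.......
*.......
*.......
*******.
........

Derivation:
Segment 0: (6,1) -> (0,1)
Segment 1: (0,1) -> (-0,5)
Segment 2: (-0,5) -> (-0,7)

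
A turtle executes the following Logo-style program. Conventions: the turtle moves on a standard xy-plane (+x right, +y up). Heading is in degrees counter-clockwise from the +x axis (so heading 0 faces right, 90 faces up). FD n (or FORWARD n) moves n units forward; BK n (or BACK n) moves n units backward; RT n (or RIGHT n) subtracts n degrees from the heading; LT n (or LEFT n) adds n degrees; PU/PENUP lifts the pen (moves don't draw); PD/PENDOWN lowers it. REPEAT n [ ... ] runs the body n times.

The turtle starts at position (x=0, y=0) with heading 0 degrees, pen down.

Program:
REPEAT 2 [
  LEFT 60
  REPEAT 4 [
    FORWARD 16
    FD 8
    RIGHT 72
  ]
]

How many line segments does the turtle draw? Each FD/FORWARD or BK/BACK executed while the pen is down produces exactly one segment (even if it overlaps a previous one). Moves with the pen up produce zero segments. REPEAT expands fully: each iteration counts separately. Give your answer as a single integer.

Answer: 16

Derivation:
Executing turtle program step by step:
Start: pos=(0,0), heading=0, pen down
REPEAT 2 [
  -- iteration 1/2 --
  LT 60: heading 0 -> 60
  REPEAT 4 [
    -- iteration 1/4 --
    FD 16: (0,0) -> (8,13.856) [heading=60, draw]
    FD 8: (8,13.856) -> (12,20.785) [heading=60, draw]
    RT 72: heading 60 -> 348
    -- iteration 2/4 --
    FD 16: (12,20.785) -> (27.65,17.458) [heading=348, draw]
    FD 8: (27.65,17.458) -> (35.476,15.795) [heading=348, draw]
    RT 72: heading 348 -> 276
    -- iteration 3/4 --
    FD 16: (35.476,15.795) -> (37.148,-0.118) [heading=276, draw]
    FD 8: (37.148,-0.118) -> (37.984,-8.074) [heading=276, draw]
    RT 72: heading 276 -> 204
    -- iteration 4/4 --
    FD 16: (37.984,-8.074) -> (23.367,-14.582) [heading=204, draw]
    FD 8: (23.367,-14.582) -> (16.059,-17.835) [heading=204, draw]
    RT 72: heading 204 -> 132
  ]
  -- iteration 2/2 --
  LT 60: heading 132 -> 192
  REPEAT 4 [
    -- iteration 1/4 --
    FD 16: (16.059,-17.835) -> (0.409,-21.162) [heading=192, draw]
    FD 8: (0.409,-21.162) -> (-7.416,-22.825) [heading=192, draw]
    RT 72: heading 192 -> 120
    -- iteration 2/4 --
    FD 16: (-7.416,-22.825) -> (-15.416,-8.969) [heading=120, draw]
    FD 8: (-15.416,-8.969) -> (-19.416,-2.041) [heading=120, draw]
    RT 72: heading 120 -> 48
    -- iteration 3/4 --
    FD 16: (-19.416,-2.041) -> (-8.71,9.85) [heading=48, draw]
    FD 8: (-8.71,9.85) -> (-3.357,15.795) [heading=48, draw]
    RT 72: heading 48 -> 336
    -- iteration 4/4 --
    FD 16: (-3.357,15.795) -> (11.259,9.287) [heading=336, draw]
    FD 8: (11.259,9.287) -> (18.568,6.033) [heading=336, draw]
    RT 72: heading 336 -> 264
  ]
]
Final: pos=(18.568,6.033), heading=264, 16 segment(s) drawn
Segments drawn: 16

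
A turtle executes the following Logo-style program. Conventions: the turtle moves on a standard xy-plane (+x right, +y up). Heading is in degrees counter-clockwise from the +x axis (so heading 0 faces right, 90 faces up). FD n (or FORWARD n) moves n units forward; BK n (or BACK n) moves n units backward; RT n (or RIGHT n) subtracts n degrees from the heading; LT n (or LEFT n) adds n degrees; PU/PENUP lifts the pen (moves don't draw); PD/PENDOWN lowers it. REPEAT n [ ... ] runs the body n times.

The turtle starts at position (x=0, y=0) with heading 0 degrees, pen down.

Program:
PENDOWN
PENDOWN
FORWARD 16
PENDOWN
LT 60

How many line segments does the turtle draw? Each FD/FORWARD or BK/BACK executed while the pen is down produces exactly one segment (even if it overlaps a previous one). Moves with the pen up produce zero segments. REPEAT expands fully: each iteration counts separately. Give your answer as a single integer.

Executing turtle program step by step:
Start: pos=(0,0), heading=0, pen down
PD: pen down
PD: pen down
FD 16: (0,0) -> (16,0) [heading=0, draw]
PD: pen down
LT 60: heading 0 -> 60
Final: pos=(16,0), heading=60, 1 segment(s) drawn
Segments drawn: 1

Answer: 1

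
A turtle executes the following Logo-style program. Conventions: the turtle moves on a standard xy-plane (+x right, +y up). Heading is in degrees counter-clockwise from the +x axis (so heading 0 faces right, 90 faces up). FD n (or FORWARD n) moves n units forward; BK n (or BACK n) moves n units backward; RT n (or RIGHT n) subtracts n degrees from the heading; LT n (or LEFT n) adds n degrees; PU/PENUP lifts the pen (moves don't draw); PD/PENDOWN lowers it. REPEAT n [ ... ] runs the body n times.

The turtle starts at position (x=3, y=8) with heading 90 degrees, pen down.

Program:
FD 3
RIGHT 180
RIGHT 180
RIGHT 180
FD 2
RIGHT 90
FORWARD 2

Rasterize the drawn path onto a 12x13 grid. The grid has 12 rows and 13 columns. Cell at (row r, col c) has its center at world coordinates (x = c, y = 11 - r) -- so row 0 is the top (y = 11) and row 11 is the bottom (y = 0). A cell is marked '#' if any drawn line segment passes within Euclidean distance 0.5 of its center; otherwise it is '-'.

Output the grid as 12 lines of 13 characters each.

Segment 0: (3,8) -> (3,11)
Segment 1: (3,11) -> (3,9)
Segment 2: (3,9) -> (1,9)

Answer: ---#---------
---#---------
-###---------
---#---------
-------------
-------------
-------------
-------------
-------------
-------------
-------------
-------------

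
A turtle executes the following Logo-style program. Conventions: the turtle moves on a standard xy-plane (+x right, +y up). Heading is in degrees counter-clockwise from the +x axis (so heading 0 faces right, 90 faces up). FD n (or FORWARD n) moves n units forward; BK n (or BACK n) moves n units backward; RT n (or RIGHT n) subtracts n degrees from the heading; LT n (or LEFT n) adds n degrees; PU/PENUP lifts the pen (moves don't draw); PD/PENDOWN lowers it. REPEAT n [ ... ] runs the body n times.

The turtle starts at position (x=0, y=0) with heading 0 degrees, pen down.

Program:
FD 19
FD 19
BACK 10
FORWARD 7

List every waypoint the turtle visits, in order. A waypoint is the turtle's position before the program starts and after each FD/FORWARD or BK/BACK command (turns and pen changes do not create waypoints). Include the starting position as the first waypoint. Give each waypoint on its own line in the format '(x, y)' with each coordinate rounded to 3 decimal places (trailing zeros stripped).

Executing turtle program step by step:
Start: pos=(0,0), heading=0, pen down
FD 19: (0,0) -> (19,0) [heading=0, draw]
FD 19: (19,0) -> (38,0) [heading=0, draw]
BK 10: (38,0) -> (28,0) [heading=0, draw]
FD 7: (28,0) -> (35,0) [heading=0, draw]
Final: pos=(35,0), heading=0, 4 segment(s) drawn
Waypoints (5 total):
(0, 0)
(19, 0)
(38, 0)
(28, 0)
(35, 0)

Answer: (0, 0)
(19, 0)
(38, 0)
(28, 0)
(35, 0)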